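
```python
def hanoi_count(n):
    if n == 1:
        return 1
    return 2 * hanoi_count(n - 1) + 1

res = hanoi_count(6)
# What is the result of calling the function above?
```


hanoi_count(6)
= 2 * hanoi_count(5) + 1
= 2 * (2 * hanoi_count(4) + 1) + 1
= 2 * (2 * (2 * hanoi_count(3) + 1) + 1) + 1
= 2 * (2 * (2 * (2 * hanoi_count(2) + 1) + 1) + 1) + 1
= 2 * (2 * (2 * (2 * (2 * hanoi_count(1) + 1) + 1) + 1) + 1) + 1
Now compute bottom-up:
hanoi_count(1) = 1
hanoi_count(2) = 2 * 1 + 1 = 3
hanoi_count(3) = 2 * 3 + 1 = 7
hanoi_count(4) = 2 * 7 + 1 = 15
hanoi_count(5) = 2 * 15 + 1 = 31
hanoi_count(6) = 2 * 31 + 1 = 63
= 63


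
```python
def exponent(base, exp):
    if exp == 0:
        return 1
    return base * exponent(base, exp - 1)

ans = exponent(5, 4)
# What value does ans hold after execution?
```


exponent(5, 4)
= 5 * exponent(5, 3)
= 5 * 5 * exponent(5, 2)
= 5 * 5 * 5 * exponent(5, 1)
= 5 * 5 * 5 * 5 * exponent(5, 0)
= 5 * 5 * 5 * 5 * 1
= 625


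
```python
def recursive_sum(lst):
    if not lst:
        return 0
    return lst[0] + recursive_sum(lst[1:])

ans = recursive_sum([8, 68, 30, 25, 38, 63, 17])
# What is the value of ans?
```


recursive_sum([8, 68, 30, 25, 38, 63, 17])
= 8 + recursive_sum([68, 30, 25, 38, 63, 17])
= 8 + 68 + recursive_sum([30, 25, 38, 63, 17])
= 8 + 68 + 30 + recursive_sum([25, 38, 63, 17])
= 8 + 68 + 30 + 25 + recursive_sum([38, 63, 17])
= 8 + 68 + 30 + 25 + 38 + recursive_sum([63, 17])
= 8 + 68 + 30 + 25 + 38 + 63 + recursive_sum([17])
= 8 + 68 + 30 + 25 + 38 + 63 + 17 + recursive_sum([])
= 8 + 68 + 30 + 25 + 38 + 63 + 17 + 0
= 249


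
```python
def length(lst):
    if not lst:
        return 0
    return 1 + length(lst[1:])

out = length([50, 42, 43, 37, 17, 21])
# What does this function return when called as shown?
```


length([50, 42, 43, 37, 17, 21])
= 1 + length([42, 43, 37, 17, 21])
= 1 + 1 + length([43, 37, 17, 21])
= 1 + 1 + 1 + length([37, 17, 21])
= 1 + 1 + 1 + 1 + length([17, 21])
= 1 + 1 + 1 + 1 + 1 + length([21])
= 1 + 1 + 1 + 1 + 1 + 1 + length([])
= 1 + 1 + 1 + 1 + 1 + 1 + 0
= 6


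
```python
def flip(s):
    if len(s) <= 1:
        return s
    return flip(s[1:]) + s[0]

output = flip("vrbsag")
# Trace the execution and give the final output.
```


flip("vrbsag")
= flip("rbsag") + "v"
= flip("bsag") + "r" + "v"
= flip("sag") + "b" + "r" + "v"
= flip("ag") + "s" + "b" + "r" + "v"
= flip("g") + "a" + "s" + "b" + "r" + "v"
= "g" + "a" + "s" + "b" + "r" + "v"
= "gasbrv"


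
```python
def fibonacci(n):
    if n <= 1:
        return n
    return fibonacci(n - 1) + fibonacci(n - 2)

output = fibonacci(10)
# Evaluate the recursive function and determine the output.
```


fibonacci(10)
= fibonacci(9) + fibonacci(8)
= (fibonacci(8) + fibonacci(7)) + fibonacci(8)
Computing bottom-up: fibonacci(0)=0, fibonacci(1)=1, fibonacci(2)=1, fibonacci(3)=2, fibonacci(4)=3, fibonacci(5)=5, fibonacci(6)=8, fibonacci(7)=13, fibonacci(8)=21, fibonacci(9)=34, fibonacci(10)=55
= 55


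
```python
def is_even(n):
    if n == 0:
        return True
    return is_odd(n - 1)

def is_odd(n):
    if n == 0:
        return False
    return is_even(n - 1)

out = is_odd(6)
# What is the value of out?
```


is_odd(6)
= is_even(5)
= is_odd(4)
= is_even(3)
= is_odd(2)
= is_even(1)
= is_odd(0)
n == 0: return False
= False


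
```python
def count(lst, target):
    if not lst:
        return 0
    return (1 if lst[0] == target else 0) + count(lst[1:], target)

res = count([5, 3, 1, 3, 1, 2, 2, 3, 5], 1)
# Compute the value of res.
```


count([5, 3, 1, 3, 1, 2, 2, 3, 5], 1)
lst[0]=5 != 1: 0 + count([3, 1, 3, 1, 2, 2, 3, 5], 1)
lst[0]=3 != 1: 0 + count([1, 3, 1, 2, 2, 3, 5], 1)
lst[0]=1 == 1: 1 + count([3, 1, 2, 2, 3, 5], 1)
lst[0]=3 != 1: 0 + count([1, 2, 2, 3, 5], 1)
lst[0]=1 == 1: 1 + count([2, 2, 3, 5], 1)
lst[0]=2 != 1: 0 + count([2, 3, 5], 1)
lst[0]=2 != 1: 0 + count([3, 5], 1)
lst[0]=3 != 1: 0 + count([5], 1)
lst[0]=5 != 1: 0 + count([], 1)
= 2


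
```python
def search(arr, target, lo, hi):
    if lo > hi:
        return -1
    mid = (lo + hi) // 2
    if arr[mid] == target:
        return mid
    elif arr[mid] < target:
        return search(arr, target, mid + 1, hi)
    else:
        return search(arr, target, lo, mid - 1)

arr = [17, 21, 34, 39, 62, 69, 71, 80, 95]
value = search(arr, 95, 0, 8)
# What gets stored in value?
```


search(arr, 95, 0, 8)
lo=0, hi=8, mid=4, arr[mid]=62
62 < 95, search right half
lo=5, hi=8, mid=6, arr[mid]=71
71 < 95, search right half
lo=7, hi=8, mid=7, arr[mid]=80
80 < 95, search right half
lo=8, hi=8, mid=8, arr[mid]=95
arr[8] == 95, found at index 8
= 8


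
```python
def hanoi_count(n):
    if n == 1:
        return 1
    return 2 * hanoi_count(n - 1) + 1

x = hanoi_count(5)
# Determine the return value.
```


hanoi_count(5)
= 2 * hanoi_count(4) + 1
= 2 * (2 * hanoi_count(3) + 1) + 1
= 2 * (2 * (2 * hanoi_count(2) + 1) + 1) + 1
= 2 * (2 * (2 * (2 * hanoi_count(1) + 1) + 1) + 1) + 1
Now compute bottom-up:
hanoi_count(1) = 1
hanoi_count(2) = 2 * 1 + 1 = 3
hanoi_count(3) = 2 * 3 + 1 = 7
hanoi_count(4) = 2 * 7 + 1 = 15
hanoi_count(5) = 2 * 15 + 1 = 31
= 31


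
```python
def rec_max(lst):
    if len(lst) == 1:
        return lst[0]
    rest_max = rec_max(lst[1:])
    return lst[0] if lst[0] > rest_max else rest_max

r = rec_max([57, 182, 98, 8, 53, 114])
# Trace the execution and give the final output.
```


rec_max([57, 182, 98, 8, 53, 114])
= compare 57 with rec_max([182, 98, 8, 53, 114])
= compare 182 with rec_max([98, 8, 53, 114])
= compare 98 with rec_max([8, 53, 114])
= compare 8 with rec_max([53, 114])
= compare 53 with rec_max([114])
Base: rec_max([114]) = 114
compare 53 with 114: max = 114
compare 8 with 114: max = 114
compare 98 with 114: max = 114
compare 182 with 114: max = 182
compare 57 with 182: max = 182
= 182


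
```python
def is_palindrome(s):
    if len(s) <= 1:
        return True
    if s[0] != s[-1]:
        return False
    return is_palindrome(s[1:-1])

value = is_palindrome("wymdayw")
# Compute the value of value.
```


is_palindrome("wymdayw")
"wymdayw": s[0]='w' == s[-1]='w' -> is_palindrome("ymday")
"ymday": s[0]='y' == s[-1]='y' -> is_palindrome("mda")
"mda": s[0]='m' != s[-1]='a' -> False
= False


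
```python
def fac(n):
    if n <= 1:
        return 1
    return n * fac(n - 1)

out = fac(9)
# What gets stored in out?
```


fac(9)
= 9 * fac(8)
= 9 * 8 * fac(7)
= 9 * 8 * 7 * fac(6)
= 9 * 8 * 7 * 6 * fac(5)
= 9 * 8 * 7 * 6 * 5 * fac(4)
= 9 * 8 * 7 * 6 * 5 * 4 * fac(3)
= 9 * 8 * 7 * 6 * 5 * 4 * 3 * fac(2)
= 9 * 8 * 7 * 6 * 5 * 4 * 3 * 2 * fac(1)
= 9 * 8 * 7 * 6 * 5 * 4 * 3 * 2 * 1
= 362880


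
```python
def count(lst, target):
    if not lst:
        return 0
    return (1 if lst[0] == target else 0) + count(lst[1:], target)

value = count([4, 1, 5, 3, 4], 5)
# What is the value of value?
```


count([4, 1, 5, 3, 4], 5)
lst[0]=4 != 5: 0 + count([1, 5, 3, 4], 5)
lst[0]=1 != 5: 0 + count([5, 3, 4], 5)
lst[0]=5 == 5: 1 + count([3, 4], 5)
lst[0]=3 != 5: 0 + count([4], 5)
lst[0]=4 != 5: 0 + count([], 5)
= 1


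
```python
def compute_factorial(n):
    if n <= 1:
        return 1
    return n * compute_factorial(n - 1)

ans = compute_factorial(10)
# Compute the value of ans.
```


compute_factorial(10)
= 10 * compute_factorial(9)
= 10 * 9 * compute_factorial(8)
= 10 * 9 * 8 * compute_factorial(7)
= 10 * 9 * 8 * 7 * compute_factorial(6)
= 10 * 9 * 8 * 7 * 6 * compute_factorial(5)
= 10 * 9 * 8 * 7 * 6 * 5 * compute_factorial(4)
= 10 * 9 * 8 * 7 * 6 * 5 * 4 * compute_factorial(3)
= 10 * 9 * 8 * 7 * 6 * 5 * 4 * 3 * compute_factorial(2)
= 10 * 9 * 8 * 7 * 6 * 5 * 4 * 3 * 2 * compute_factorial(1)
= 10 * 9 * 8 * 7 * 6 * 5 * 4 * 3 * 2 * 1
= 3628800


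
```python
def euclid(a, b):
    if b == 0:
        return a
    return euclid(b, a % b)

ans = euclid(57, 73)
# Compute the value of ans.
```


euclid(57, 73)
= euclid(73, 57 % 73) = euclid(73, 57)
= euclid(57, 73 % 57) = euclid(57, 16)
= euclid(16, 57 % 16) = euclid(16, 9)
= euclid(9, 16 % 9) = euclid(9, 7)
= euclid(7, 9 % 7) = euclid(7, 2)
= euclid(2, 7 % 2) = euclid(2, 1)
= euclid(1, 2 % 1) = euclid(1, 0)
b == 0, return a = 1


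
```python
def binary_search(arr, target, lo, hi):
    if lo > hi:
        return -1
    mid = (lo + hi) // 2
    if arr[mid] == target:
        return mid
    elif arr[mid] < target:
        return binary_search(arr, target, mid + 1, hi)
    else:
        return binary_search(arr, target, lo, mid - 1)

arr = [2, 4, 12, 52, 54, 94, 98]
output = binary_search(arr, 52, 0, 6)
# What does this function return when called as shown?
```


binary_search(arr, 52, 0, 6)
lo=0, hi=6, mid=3, arr[mid]=52
arr[3] == 52, found at index 3
= 3


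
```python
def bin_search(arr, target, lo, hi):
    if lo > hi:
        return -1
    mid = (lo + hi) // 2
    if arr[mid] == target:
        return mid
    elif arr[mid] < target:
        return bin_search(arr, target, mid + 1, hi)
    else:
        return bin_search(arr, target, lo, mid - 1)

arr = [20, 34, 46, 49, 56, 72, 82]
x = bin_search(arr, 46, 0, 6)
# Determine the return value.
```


bin_search(arr, 46, 0, 6)
lo=0, hi=6, mid=3, arr[mid]=49
49 > 46, search left half
lo=0, hi=2, mid=1, arr[mid]=34
34 < 46, search right half
lo=2, hi=2, mid=2, arr[mid]=46
arr[2] == 46, found at index 2
= 2


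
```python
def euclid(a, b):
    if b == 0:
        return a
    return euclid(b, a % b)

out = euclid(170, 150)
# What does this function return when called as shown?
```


euclid(170, 150)
= euclid(150, 170 % 150) = euclid(150, 20)
= euclid(20, 150 % 20) = euclid(20, 10)
= euclid(10, 20 % 10) = euclid(10, 0)
b == 0, return a = 10


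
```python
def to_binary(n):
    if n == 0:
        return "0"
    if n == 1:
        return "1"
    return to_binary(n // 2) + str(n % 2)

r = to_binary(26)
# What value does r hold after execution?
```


to_binary(26)
= to_binary(13) + "0"
= to_binary(6) + "1" + "0"
= to_binary(3) + "0" + "1" + "0"
= to_binary(1) + "1" + "0" + "1" + "0"
= "1" + "1" + "0" + "1" + "0"
= "11010"


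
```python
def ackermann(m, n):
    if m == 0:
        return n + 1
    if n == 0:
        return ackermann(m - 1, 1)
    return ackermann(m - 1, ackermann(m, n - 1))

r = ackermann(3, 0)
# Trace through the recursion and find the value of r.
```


ackermann(3, 0)
n == 0: return ackermann(2, 1)
= ackermann(2, 1) = 5
= 5


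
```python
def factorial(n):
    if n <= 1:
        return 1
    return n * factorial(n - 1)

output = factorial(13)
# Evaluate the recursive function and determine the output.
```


factorial(13)
= 13 * factorial(12)
= 13 * 12 * factorial(11)
= 13 * 12 * 11 * factorial(10)
= 13 * 12 * 11 * 10 * factorial(9)
= 13 * 12 * 11 * 10 * 9 * factorial(8)
= 13 * 12 * 11 * 10 * 9 * 8 * factorial(7)
= 13 * 12 * 11 * 10 * 9 * 8 * 7 * factorial(6)
= 13 * 12 * 11 * 10 * 9 * 8 * 7 * 6 * factorial(5)
= 13 * 12 * 11 * 10 * 9 * 8 * 7 * 6 * 5 * factorial(4)
= 13 * 12 * 11 * 10 * 9 * 8 * 7 * 6 * 5 * 4 * factorial(3)
= 13 * 12 * 11 * 10 * 9 * 8 * 7 * 6 * 5 * 4 * 3 * factorial(2)
= 13 * 12 * 11 * 10 * 9 * 8 * 7 * 6 * 5 * 4 * 3 * 2 * factorial(1)
= 13 * 12 * 11 * 10 * 9 * 8 * 7 * 6 * 5 * 4 * 3 * 2 * 1
= 6227020800


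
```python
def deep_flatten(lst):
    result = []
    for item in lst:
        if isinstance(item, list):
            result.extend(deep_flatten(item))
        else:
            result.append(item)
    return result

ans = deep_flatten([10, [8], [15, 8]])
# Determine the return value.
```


deep_flatten([10, [8], [15, 8]])
Processing each element:
  10 is not a list -> append 10
  [8] is a list -> deep_flatten recursively -> [8]
  [15, 8] is a list -> deep_flatten recursively -> [15, 8]
= [10, 8, 15, 8]


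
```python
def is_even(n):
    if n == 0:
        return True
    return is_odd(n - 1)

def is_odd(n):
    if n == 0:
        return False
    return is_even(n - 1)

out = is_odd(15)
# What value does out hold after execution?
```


is_odd(15)
= is_even(14)
= is_odd(13)
= is_even(12)
= is_odd(11)
= is_even(10)
= is_odd(9)
= is_even(8)
= is_odd(7)
= is_even(6)
= is_odd(5)
= is_even(4)
= is_odd(3)
= is_even(2)
= is_odd(1)
= is_even(0)
n == 0: return True
= True


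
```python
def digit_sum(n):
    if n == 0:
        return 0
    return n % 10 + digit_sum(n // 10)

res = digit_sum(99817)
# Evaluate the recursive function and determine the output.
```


digit_sum(99817)
= 7 + digit_sum(9981)
= 7 + 1 + digit_sum(998)
= 7 + 1 + 8 + digit_sum(99)
= 7 + 1 + 8 + 9 + digit_sum(9)
= 7 + 1 + 8 + 9 + 9 + digit_sum(0)
= 7 + 1 + 8 + 9 + 9 + 0
= 34


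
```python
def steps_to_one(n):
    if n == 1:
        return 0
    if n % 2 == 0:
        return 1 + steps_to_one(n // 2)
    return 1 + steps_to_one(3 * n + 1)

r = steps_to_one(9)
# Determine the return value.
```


steps_to_one(9)
9 is odd -> 3*9+1 = 28 -> steps_to_one(28)
28 is even -> steps_to_one(14)
14 is even -> steps_to_one(7)
7 is odd -> 3*7+1 = 22 -> steps_to_one(22)
22 is even -> steps_to_one(11)
11 is odd -> 3*11+1 = 34 -> steps_to_one(34)
34 is even -> steps_to_one(17)
17 is odd -> 3*17+1 = 52 -> steps_to_one(52)
52 is even -> steps_to_one(26)
26 is even -> steps_to_one(13)
13 is odd -> 3*13+1 = 40 -> steps_to_one(40)
40 is even -> steps_to_one(20)
20 is even -> steps_to_one(10)
10 is even -> steps_to_one(5)
5 is odd -> 3*5+1 = 16 -> steps_to_one(16)
16 is even -> steps_to_one(8)
8 is even -> steps_to_one(4)
4 is even -> steps_to_one(2)
2 is even -> steps_to_one(1)
Reached 1 after 19 steps
= 19


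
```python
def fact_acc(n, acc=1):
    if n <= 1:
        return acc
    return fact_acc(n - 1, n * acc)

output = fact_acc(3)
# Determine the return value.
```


fact_acc(3, 1)
= fact_acc(2, 3 * 1) = fact_acc(2, 3)
= fact_acc(1, 2 * 3) = fact_acc(1, 6)
n <= 1, return acc = 6


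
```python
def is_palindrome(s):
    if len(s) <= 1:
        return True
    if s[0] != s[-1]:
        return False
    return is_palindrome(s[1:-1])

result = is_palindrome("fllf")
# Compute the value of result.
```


is_palindrome("fllf")
"fllf": s[0]='f' == s[-1]='f' -> is_palindrome("ll")
"ll": s[0]='l' == s[-1]='l' -> is_palindrome("")
"": len <= 1 -> True
= True


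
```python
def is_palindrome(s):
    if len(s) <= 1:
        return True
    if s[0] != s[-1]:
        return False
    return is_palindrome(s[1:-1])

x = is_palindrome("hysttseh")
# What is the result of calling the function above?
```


is_palindrome("hysttseh")
"hysttseh": s[0]='h' == s[-1]='h' -> is_palindrome("ysttse")
"ysttse": s[0]='y' != s[-1]='e' -> False
= False


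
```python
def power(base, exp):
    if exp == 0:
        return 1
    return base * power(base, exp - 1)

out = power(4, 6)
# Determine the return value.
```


power(4, 6)
= 4 * power(4, 5)
= 4 * 4 * power(4, 4)
= 4 * 4 * 4 * power(4, 3)
= 4 * 4 * 4 * 4 * power(4, 2)
= 4 * 4 * 4 * 4 * 4 * power(4, 1)
= 4 * 4 * 4 * 4 * 4 * 4 * power(4, 0)
= 4 * 4 * 4 * 4 * 4 * 4 * 1
= 4096


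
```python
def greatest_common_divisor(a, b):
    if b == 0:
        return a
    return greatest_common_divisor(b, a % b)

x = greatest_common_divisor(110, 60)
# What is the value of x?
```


greatest_common_divisor(110, 60)
= greatest_common_divisor(60, 110 % 60) = greatest_common_divisor(60, 50)
= greatest_common_divisor(50, 60 % 50) = greatest_common_divisor(50, 10)
= greatest_common_divisor(10, 50 % 10) = greatest_common_divisor(10, 0)
b == 0, return a = 10


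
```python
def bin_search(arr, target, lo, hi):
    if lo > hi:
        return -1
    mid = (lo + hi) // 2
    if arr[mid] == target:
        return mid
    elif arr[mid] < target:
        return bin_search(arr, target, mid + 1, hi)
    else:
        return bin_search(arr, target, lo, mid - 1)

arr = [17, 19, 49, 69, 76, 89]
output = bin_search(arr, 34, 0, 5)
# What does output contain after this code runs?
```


bin_search(arr, 34, 0, 5)
lo=0, hi=5, mid=2, arr[mid]=49
49 > 34, search left half
lo=0, hi=1, mid=0, arr[mid]=17
17 < 34, search right half
lo=1, hi=1, mid=1, arr[mid]=19
19 < 34, search right half
lo > hi, target not found, return -1
= -1


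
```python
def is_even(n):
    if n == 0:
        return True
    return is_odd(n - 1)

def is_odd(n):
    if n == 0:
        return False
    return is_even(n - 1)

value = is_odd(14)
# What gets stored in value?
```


is_odd(14)
= is_even(13)
= is_odd(12)
= is_even(11)
= is_odd(10)
= is_even(9)
= is_odd(8)
= is_even(7)
= is_odd(6)
= is_even(5)
= is_odd(4)
= is_even(3)
= is_odd(2)
= is_even(1)
= is_odd(0)
n == 0: return False
= False


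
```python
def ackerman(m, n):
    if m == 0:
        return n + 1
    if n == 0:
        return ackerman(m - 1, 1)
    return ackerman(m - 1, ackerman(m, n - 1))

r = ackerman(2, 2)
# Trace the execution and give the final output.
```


ackerman(2, 2)
= ackerman(1, ackerman(2, 1))
First compute ackerman(2, 1) = 5
= ackerman(1, 5)
= 7


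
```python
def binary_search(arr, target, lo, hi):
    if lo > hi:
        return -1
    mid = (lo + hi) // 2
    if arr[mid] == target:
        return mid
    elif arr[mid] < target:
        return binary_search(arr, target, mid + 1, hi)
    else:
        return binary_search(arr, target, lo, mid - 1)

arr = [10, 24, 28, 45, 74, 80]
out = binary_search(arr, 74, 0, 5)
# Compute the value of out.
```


binary_search(arr, 74, 0, 5)
lo=0, hi=5, mid=2, arr[mid]=28
28 < 74, search right half
lo=3, hi=5, mid=4, arr[mid]=74
arr[4] == 74, found at index 4
= 4


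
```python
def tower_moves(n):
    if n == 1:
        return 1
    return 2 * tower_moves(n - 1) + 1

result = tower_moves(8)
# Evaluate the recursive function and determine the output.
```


tower_moves(8)
= 2 * tower_moves(7) + 1
= 2 * (2 * tower_moves(6) + 1) + 1
= 2 * (2 * (2 * tower_moves(5) + 1) + 1) + 1
= 2 * (2 * (2 * (2 * tower_moves(4) + 1) + 1) + 1) + 1
= 2 * (2 * (2 * (2 * (2 * tower_moves(3) + 1) + 1) + 1) + 1) + 1
= 2 * (2 * (2 * (2 * (2 * (2 * tower_moves(2) + 1) + 1) + 1) + 1) + 1) + 1
= 2 * (2 * (2 * (2 * (2 * (2 * (2 * tower_moves(1) + 1) + 1) + 1) + 1) + 1) + 1) + 1
Now compute bottom-up:
tower_moves(1) = 1
tower_moves(2) = 2 * 1 + 1 = 3
tower_moves(3) = 2 * 3 + 1 = 7
tower_moves(4) = 2 * 7 + 1 = 15
tower_moves(5) = 2 * 15 + 1 = 31
tower_moves(6) = 2 * 31 + 1 = 63
tower_moves(7) = 2 * 63 + 1 = 127
tower_moves(8) = 2 * 127 + 1 = 255
= 255


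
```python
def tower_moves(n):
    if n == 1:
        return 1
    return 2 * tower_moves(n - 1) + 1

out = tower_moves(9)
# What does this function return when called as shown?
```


tower_moves(9)
= 2 * tower_moves(8) + 1
= 2 * (2 * tower_moves(7) + 1) + 1
= 2 * (2 * (2 * tower_moves(6) + 1) + 1) + 1
= 2 * (2 * (2 * (2 * tower_moves(5) + 1) + 1) + 1) + 1
= 2 * (2 * (2 * (2 * (2 * tower_moves(4) + 1) + 1) + 1) + 1) + 1
= 2 * (2 * (2 * (2 * (2 * (2 * tower_moves(3) + 1) + 1) + 1) + 1) + 1) + 1
= 2 * (2 * (2 * (2 * (2 * (2 * (2 * tower_moves(2) + 1) + 1) + 1) + 1) + 1) + 1) + 1
= 2 * (2 * (2 * (2 * (2 * (2 * (2 * (2 * tower_moves(1) + 1) + 1) + 1) + 1) + 1) + 1) + 1) + 1
Now compute bottom-up:
tower_moves(1) = 1
tower_moves(2) = 2 * 1 + 1 = 3
tower_moves(3) = 2 * 3 + 1 = 7
tower_moves(4) = 2 * 7 + 1 = 15
tower_moves(5) = 2 * 15 + 1 = 31
tower_moves(6) = 2 * 31 + 1 = 63
tower_moves(7) = 2 * 63 + 1 = 127
tower_moves(8) = 2 * 127 + 1 = 255
tower_moves(9) = 2 * 255 + 1 = 511
= 511


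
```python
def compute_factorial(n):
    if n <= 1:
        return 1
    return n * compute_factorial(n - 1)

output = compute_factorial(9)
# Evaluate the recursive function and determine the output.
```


compute_factorial(9)
= 9 * compute_factorial(8)
= 9 * 8 * compute_factorial(7)
= 9 * 8 * 7 * compute_factorial(6)
= 9 * 8 * 7 * 6 * compute_factorial(5)
= 9 * 8 * 7 * 6 * 5 * compute_factorial(4)
= 9 * 8 * 7 * 6 * 5 * 4 * compute_factorial(3)
= 9 * 8 * 7 * 6 * 5 * 4 * 3 * compute_factorial(2)
= 9 * 8 * 7 * 6 * 5 * 4 * 3 * 2 * compute_factorial(1)
= 9 * 8 * 7 * 6 * 5 * 4 * 3 * 2 * 1
= 362880


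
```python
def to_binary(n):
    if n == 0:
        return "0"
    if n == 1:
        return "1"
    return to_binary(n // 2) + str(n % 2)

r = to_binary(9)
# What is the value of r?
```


to_binary(9)
= to_binary(4) + "1"
= to_binary(2) + "0" + "1"
= to_binary(1) + "0" + "0" + "1"
= "1" + "0" + "0" + "1"
= "1001"


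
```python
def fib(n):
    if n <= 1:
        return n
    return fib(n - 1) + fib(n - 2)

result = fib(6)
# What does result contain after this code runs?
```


fib(6)
= fib(5) + fib(4)
= (fib(4) + fib(3)) + fib(4)
Computing bottom-up: fib(0)=0, fib(1)=1, fib(2)=1, fib(3)=2, fib(4)=3, fib(5)=5, fib(6)=8
= 8


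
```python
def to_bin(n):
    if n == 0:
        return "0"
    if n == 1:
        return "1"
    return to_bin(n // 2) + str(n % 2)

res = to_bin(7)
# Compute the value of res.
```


to_bin(7)
= to_bin(3) + "1"
= to_bin(1) + "1" + "1"
= "1" + "1" + "1"
= "111"


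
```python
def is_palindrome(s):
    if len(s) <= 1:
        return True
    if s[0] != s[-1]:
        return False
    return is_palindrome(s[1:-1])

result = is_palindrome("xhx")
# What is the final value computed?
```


is_palindrome("xhx")
"xhx": s[0]='x' == s[-1]='x' -> is_palindrome("h")
"h": len <= 1 -> True
= True


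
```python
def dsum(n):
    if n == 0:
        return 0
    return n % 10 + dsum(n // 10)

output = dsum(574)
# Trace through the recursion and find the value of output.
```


dsum(574)
= 4 + dsum(57)
= 4 + 7 + dsum(5)
= 4 + 7 + 5 + dsum(0)
= 4 + 7 + 5 + 0
= 16


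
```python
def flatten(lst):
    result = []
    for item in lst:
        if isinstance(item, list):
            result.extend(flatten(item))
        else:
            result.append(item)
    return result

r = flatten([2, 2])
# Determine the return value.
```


flatten([2, 2])
Processing each element:
  2 is not a list -> append 2
  2 is not a list -> append 2
= [2, 2]


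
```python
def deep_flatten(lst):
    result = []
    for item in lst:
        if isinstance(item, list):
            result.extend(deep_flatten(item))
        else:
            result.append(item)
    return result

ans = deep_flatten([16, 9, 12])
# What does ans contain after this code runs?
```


deep_flatten([16, 9, 12])
Processing each element:
  16 is not a list -> append 16
  9 is not a list -> append 9
  12 is not a list -> append 12
= [16, 9, 12]


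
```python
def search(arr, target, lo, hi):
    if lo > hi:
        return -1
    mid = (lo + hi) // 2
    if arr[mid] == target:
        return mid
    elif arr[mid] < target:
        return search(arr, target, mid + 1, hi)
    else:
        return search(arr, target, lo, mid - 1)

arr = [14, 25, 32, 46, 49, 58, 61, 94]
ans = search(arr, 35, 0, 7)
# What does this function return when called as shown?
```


search(arr, 35, 0, 7)
lo=0, hi=7, mid=3, arr[mid]=46
46 > 35, search left half
lo=0, hi=2, mid=1, arr[mid]=25
25 < 35, search right half
lo=2, hi=2, mid=2, arr[mid]=32
32 < 35, search right half
lo > hi, target not found, return -1
= -1


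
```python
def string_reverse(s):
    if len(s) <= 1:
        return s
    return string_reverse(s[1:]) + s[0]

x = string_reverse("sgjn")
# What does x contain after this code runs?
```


string_reverse("sgjn")
= string_reverse("gjn") + "s"
= string_reverse("jn") + "g" + "s"
= string_reverse("n") + "j" + "g" + "s"
= "n" + "j" + "g" + "s"
= "njgs"


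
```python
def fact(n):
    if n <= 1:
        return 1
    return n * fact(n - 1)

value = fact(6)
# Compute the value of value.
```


fact(6)
= 6 * fact(5)
= 6 * 5 * fact(4)
= 6 * 5 * 4 * fact(3)
= 6 * 5 * 4 * 3 * fact(2)
= 6 * 5 * 4 * 3 * 2 * fact(1)
= 6 * 5 * 4 * 3 * 2 * 1
= 720


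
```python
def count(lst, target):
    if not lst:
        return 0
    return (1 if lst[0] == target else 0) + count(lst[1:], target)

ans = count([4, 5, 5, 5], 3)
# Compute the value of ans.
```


count([4, 5, 5, 5], 3)
lst[0]=4 != 3: 0 + count([5, 5, 5], 3)
lst[0]=5 != 3: 0 + count([5, 5], 3)
lst[0]=5 != 3: 0 + count([5], 3)
lst[0]=5 != 3: 0 + count([], 3)
= 0


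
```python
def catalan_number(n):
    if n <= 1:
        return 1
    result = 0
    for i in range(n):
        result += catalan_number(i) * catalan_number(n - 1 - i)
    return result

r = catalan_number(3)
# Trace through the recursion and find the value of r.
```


catalan_number(3)
= sum of catalan_number(i) * catalan_number(3-1-i) for i in 0..2
First compute sub-values bottom-up:
  catalan_number(0) = 1, catalan_number(1) = 1
  catalan_number(2) = 1*1 + 1*1 = 2
Now catalan_number(3):
  catalan_number(0)*catalan_number(2) = 1*2 = 2
  catalan_number(1)*catalan_number(1) = 1*1 = 1
  catalan_number(2)*catalan_number(0) = 2*1 = 2
= 2 + 1 + 2
= 5


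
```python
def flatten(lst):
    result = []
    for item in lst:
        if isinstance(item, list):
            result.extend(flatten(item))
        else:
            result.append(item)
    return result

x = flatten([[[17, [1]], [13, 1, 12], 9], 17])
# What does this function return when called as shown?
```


flatten([[[17, [1]], [13, 1, 12], 9], 17])
Processing each element:
  [[17, [1]], [13, 1, 12], 9] is a list -> flatten recursively -> [17, 1, 13, 1, 12, 9]
  17 is not a list -> append 17
= [17, 1, 13, 1, 12, 9, 17]


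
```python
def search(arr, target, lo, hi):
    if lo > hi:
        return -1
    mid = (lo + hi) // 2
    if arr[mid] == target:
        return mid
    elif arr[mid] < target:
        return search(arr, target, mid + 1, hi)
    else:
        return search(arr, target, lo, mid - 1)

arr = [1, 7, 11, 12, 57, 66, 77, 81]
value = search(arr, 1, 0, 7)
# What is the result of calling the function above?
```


search(arr, 1, 0, 7)
lo=0, hi=7, mid=3, arr[mid]=12
12 > 1, search left half
lo=0, hi=2, mid=1, arr[mid]=7
7 > 1, search left half
lo=0, hi=0, mid=0, arr[mid]=1
arr[0] == 1, found at index 0
= 0


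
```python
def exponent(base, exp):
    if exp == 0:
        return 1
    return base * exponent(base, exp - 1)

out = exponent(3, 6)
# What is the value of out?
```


exponent(3, 6)
= 3 * exponent(3, 5)
= 3 * 3 * exponent(3, 4)
= 3 * 3 * 3 * exponent(3, 3)
= 3 * 3 * 3 * 3 * exponent(3, 2)
= 3 * 3 * 3 * 3 * 3 * exponent(3, 1)
= 3 * 3 * 3 * 3 * 3 * 3 * exponent(3, 0)
= 3 * 3 * 3 * 3 * 3 * 3 * 1
= 729


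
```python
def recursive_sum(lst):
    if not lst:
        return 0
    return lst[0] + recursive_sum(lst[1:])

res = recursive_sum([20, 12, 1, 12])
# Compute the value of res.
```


recursive_sum([20, 12, 1, 12])
= 20 + recursive_sum([12, 1, 12])
= 20 + 12 + recursive_sum([1, 12])
= 20 + 12 + 1 + recursive_sum([12])
= 20 + 12 + 1 + 12 + recursive_sum([])
= 20 + 12 + 1 + 12 + 0
= 45


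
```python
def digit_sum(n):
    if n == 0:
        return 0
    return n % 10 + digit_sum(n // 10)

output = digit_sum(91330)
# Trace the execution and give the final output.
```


digit_sum(91330)
= 0 + digit_sum(9133)
= 0 + 3 + digit_sum(913)
= 0 + 3 + 3 + digit_sum(91)
= 0 + 3 + 3 + 1 + digit_sum(9)
= 0 + 3 + 3 + 1 + 9 + digit_sum(0)
= 0 + 3 + 3 + 1 + 9 + 0
= 16


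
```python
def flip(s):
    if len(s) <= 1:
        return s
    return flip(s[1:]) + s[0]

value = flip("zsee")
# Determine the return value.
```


flip("zsee")
= flip("see") + "z"
= flip("ee") + "s" + "z"
= flip("e") + "e" + "s" + "z"
= "e" + "e" + "s" + "z"
= "eesz"


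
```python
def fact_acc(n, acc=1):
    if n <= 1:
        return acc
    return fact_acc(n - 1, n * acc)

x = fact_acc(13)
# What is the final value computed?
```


fact_acc(13, 1)
= fact_acc(12, 13 * 1) = fact_acc(12, 13)
= fact_acc(11, 12 * 13) = fact_acc(11, 156)
= fact_acc(10, 11 * 156) = fact_acc(10, 1716)
= fact_acc(9, 10 * 1716) = fact_acc(9, 17160)
= fact_acc(8, 9 * 17160) = fact_acc(8, 154440)
= fact_acc(7, 8 * 154440) = fact_acc(7, 1235520)
= fact_acc(6, 7 * 1235520) = fact_acc(6, 8648640)
= fact_acc(5, 6 * 8648640) = fact_acc(5, 51891840)
= fact_acc(4, 5 * 51891840) = fact_acc(4, 259459200)
= fact_acc(3, 4 * 259459200) = fact_acc(3, 1037836800)
= fact_acc(2, 3 * 1037836800) = fact_acc(2, 3113510400)
= fact_acc(1, 2 * 3113510400) = fact_acc(1, 6227020800)
n <= 1, return acc = 6227020800


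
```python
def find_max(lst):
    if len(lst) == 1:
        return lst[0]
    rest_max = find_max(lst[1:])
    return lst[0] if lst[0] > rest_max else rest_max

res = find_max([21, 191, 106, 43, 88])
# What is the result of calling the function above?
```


find_max([21, 191, 106, 43, 88])
= compare 21 with find_max([191, 106, 43, 88])
= compare 191 with find_max([106, 43, 88])
= compare 106 with find_max([43, 88])
= compare 43 with find_max([88])
Base: find_max([88]) = 88
compare 43 with 88: max = 88
compare 106 with 88: max = 106
compare 191 with 106: max = 191
compare 21 with 191: max = 191
= 191


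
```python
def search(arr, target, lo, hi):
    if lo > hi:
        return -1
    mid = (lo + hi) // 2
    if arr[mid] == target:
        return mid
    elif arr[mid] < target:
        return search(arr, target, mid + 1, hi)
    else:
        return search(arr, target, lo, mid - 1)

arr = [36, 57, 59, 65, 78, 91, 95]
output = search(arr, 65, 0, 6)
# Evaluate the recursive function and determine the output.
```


search(arr, 65, 0, 6)
lo=0, hi=6, mid=3, arr[mid]=65
arr[3] == 65, found at index 3
= 3


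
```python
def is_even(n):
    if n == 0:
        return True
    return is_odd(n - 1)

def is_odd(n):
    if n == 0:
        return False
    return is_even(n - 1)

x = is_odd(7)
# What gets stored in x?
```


is_odd(7)
= is_even(6)
= is_odd(5)
= is_even(4)
= is_odd(3)
= is_even(2)
= is_odd(1)
= is_even(0)
n == 0: return True
= True


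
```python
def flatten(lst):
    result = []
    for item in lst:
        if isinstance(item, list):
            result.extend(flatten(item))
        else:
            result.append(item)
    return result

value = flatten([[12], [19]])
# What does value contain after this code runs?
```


flatten([[12], [19]])
Processing each element:
  [12] is a list -> flatten recursively -> [12]
  [19] is a list -> flatten recursively -> [19]
= [12, 19]


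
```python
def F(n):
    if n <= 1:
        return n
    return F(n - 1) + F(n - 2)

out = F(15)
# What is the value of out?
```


F(15)
= F(14) + F(13)
= (F(13) + F(12)) + F(13)
Computing bottom-up: F(0)=0, F(1)=1, F(2)=1, F(3)=2, F(4)=3, F(5)=5, F(6)=8, F(7)=13, F(8)=21, F(9)=34, F(10)=55, F(11)=89, F(12)=144, F(13)=233, F(14)=377, F(15)=610
= 610


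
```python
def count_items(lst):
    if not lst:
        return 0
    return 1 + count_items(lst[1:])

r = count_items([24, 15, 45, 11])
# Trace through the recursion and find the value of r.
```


count_items([24, 15, 45, 11])
= 1 + count_items([15, 45, 11])
= 1 + 1 + count_items([45, 11])
= 1 + 1 + 1 + count_items([11])
= 1 + 1 + 1 + 1 + count_items([])
= 1 + 1 + 1 + 1 + 0
= 4


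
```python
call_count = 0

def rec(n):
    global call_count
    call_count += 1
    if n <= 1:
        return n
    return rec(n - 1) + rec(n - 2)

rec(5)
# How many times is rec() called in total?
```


rec(5) calls rec(4) and rec(3); each non-base call branches into two more.
Let C(k) = total number of calls made by rec(k), including the call to rec(k) itself.
Base cases: C(0) = 1, C(1) = 1
Recurrence: C(k) = 1 + C(k-1) + C(k-2)
  C(2) = 1 + C(1) + C(0) = 1 + 1 + 1 = 3
  C(3) = 1 + C(2) + C(1) = 1 + 3 + 1 = 5
  C(4) = 1 + C(3) + C(2) = 1 + 5 + 3 = 9
  C(5) = 1 + C(4) + C(3) = 1 + 9 + 5 = 15
Total calls = C(5) = 15


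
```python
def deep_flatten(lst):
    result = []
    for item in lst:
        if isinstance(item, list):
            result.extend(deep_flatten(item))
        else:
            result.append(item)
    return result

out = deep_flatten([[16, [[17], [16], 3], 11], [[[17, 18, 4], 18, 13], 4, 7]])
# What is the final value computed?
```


deep_flatten([[16, [[17], [16], 3], 11], [[[17, 18, 4], 18, 13], 4, 7]])
Processing each element:
  [16, [[17], [16], 3], 11] is a list -> deep_flatten recursively -> [16, 17, 16, 3, 11]
  [[[17, 18, 4], 18, 13], 4, 7] is a list -> deep_flatten recursively -> [17, 18, 4, 18, 13, 4, 7]
= [16, 17, 16, 3, 11, 17, 18, 4, 18, 13, 4, 7]


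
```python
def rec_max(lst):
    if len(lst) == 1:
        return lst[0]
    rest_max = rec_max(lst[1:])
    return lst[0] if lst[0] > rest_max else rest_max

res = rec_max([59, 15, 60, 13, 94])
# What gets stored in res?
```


rec_max([59, 15, 60, 13, 94])
= compare 59 with rec_max([15, 60, 13, 94])
= compare 15 with rec_max([60, 13, 94])
= compare 60 with rec_max([13, 94])
= compare 13 with rec_max([94])
Base: rec_max([94]) = 94
compare 13 with 94: max = 94
compare 60 with 94: max = 94
compare 15 with 94: max = 94
compare 59 with 94: max = 94
= 94


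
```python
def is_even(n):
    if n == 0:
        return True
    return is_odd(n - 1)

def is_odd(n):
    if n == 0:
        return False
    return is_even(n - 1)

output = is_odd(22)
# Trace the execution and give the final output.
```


is_odd(22)
= is_even(21)
= is_odd(20)
= is_even(19)
= is_odd(18)
= is_even(17)
= is_odd(16)
= is_even(15)
= is_odd(14)
= is_even(13)
= is_odd(12)
= is_even(11)
= is_odd(10)
= is_even(9)
= is_odd(8)
= is_even(7)
= is_odd(6)
= is_even(5)
= is_odd(4)
= is_even(3)
= is_odd(2)
= is_even(1)
= is_odd(0)
n == 0: return False
= False


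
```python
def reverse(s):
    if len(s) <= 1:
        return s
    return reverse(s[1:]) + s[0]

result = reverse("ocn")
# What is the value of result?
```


reverse("ocn")
= reverse("cn") + "o"
= reverse("n") + "c" + "o"
= "n" + "c" + "o"
= "nco"


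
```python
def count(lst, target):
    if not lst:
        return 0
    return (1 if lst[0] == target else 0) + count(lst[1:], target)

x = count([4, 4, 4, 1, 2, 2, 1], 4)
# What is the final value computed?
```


count([4, 4, 4, 1, 2, 2, 1], 4)
lst[0]=4 == 4: 1 + count([4, 4, 1, 2, 2, 1], 4)
lst[0]=4 == 4: 1 + count([4, 1, 2, 2, 1], 4)
lst[0]=4 == 4: 1 + count([1, 2, 2, 1], 4)
lst[0]=1 != 4: 0 + count([2, 2, 1], 4)
lst[0]=2 != 4: 0 + count([2, 1], 4)
lst[0]=2 != 4: 0 + count([1], 4)
lst[0]=1 != 4: 0 + count([], 4)
= 3


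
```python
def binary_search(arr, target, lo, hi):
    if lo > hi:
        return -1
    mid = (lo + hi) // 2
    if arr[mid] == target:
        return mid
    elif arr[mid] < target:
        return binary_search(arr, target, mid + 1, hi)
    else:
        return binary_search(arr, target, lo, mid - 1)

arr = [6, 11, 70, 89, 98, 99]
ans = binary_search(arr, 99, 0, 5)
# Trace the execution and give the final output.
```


binary_search(arr, 99, 0, 5)
lo=0, hi=5, mid=2, arr[mid]=70
70 < 99, search right half
lo=3, hi=5, mid=4, arr[mid]=98
98 < 99, search right half
lo=5, hi=5, mid=5, arr[mid]=99
arr[5] == 99, found at index 5
= 5


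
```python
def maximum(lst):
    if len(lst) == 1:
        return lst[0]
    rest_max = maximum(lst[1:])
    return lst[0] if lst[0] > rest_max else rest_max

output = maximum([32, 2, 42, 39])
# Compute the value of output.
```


maximum([32, 2, 42, 39])
= compare 32 with maximum([2, 42, 39])
= compare 2 with maximum([42, 39])
= compare 42 with maximum([39])
Base: maximum([39]) = 39
compare 42 with 39: max = 42
compare 2 with 42: max = 42
compare 32 with 42: max = 42
= 42


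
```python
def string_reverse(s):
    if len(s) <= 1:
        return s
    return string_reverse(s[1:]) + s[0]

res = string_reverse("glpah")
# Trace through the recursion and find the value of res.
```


string_reverse("glpah")
= string_reverse("lpah") + "g"
= string_reverse("pah") + "l" + "g"
= string_reverse("ah") + "p" + "l" + "g"
= string_reverse("h") + "a" + "p" + "l" + "g"
= "h" + "a" + "p" + "l" + "g"
= "haplg"


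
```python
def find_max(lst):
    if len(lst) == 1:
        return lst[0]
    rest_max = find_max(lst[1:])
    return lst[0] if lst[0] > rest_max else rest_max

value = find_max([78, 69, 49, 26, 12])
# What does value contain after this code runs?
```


find_max([78, 69, 49, 26, 12])
= compare 78 with find_max([69, 49, 26, 12])
= compare 69 with find_max([49, 26, 12])
= compare 49 with find_max([26, 12])
= compare 26 with find_max([12])
Base: find_max([12]) = 12
compare 26 with 12: max = 26
compare 49 with 26: max = 49
compare 69 with 49: max = 69
compare 78 with 69: max = 78
= 78


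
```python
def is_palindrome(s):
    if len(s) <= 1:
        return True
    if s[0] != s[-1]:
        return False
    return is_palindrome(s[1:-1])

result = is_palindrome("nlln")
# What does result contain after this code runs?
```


is_palindrome("nlln")
"nlln": s[0]='n' == s[-1]='n' -> is_palindrome("ll")
"ll": s[0]='l' == s[-1]='l' -> is_palindrome("")
"": len <= 1 -> True
= True


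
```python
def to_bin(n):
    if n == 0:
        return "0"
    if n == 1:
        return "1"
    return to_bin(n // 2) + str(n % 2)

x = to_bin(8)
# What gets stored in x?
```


to_bin(8)
= to_bin(4) + "0"
= to_bin(2) + "0" + "0"
= to_bin(1) + "0" + "0" + "0"
= "1" + "0" + "0" + "0"
= "1000"


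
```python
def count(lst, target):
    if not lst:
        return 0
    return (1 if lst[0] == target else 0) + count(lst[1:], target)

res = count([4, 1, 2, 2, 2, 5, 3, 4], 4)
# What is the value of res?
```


count([4, 1, 2, 2, 2, 5, 3, 4], 4)
lst[0]=4 == 4: 1 + count([1, 2, 2, 2, 5, 3, 4], 4)
lst[0]=1 != 4: 0 + count([2, 2, 2, 5, 3, 4], 4)
lst[0]=2 != 4: 0 + count([2, 2, 5, 3, 4], 4)
lst[0]=2 != 4: 0 + count([2, 5, 3, 4], 4)
lst[0]=2 != 4: 0 + count([5, 3, 4], 4)
lst[0]=5 != 4: 0 + count([3, 4], 4)
lst[0]=3 != 4: 0 + count([4], 4)
lst[0]=4 == 4: 1 + count([], 4)
= 2


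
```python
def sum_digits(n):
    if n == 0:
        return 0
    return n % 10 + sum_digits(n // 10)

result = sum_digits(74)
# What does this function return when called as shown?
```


sum_digits(74)
= 4 + sum_digits(7)
= 4 + 7 + sum_digits(0)
= 4 + 7 + 0
= 11


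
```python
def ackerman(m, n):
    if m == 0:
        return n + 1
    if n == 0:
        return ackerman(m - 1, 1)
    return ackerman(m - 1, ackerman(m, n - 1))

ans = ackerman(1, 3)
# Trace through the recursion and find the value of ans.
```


ackerman(1, 3)
= ackerman(0, ackerman(1, 2))
First compute ackerman(1, 2) = 4
= ackerman(0, 4)
= 5


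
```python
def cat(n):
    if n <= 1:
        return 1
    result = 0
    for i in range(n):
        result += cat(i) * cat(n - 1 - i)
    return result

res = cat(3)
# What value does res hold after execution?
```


cat(3)
= sum of cat(i) * cat(3-1-i) for i in 0..2
First compute sub-values bottom-up:
  cat(0) = 1, cat(1) = 1
  cat(2) = 1*1 + 1*1 = 2
Now cat(3):
  cat(0)*cat(2) = 1*2 = 2
  cat(1)*cat(1) = 1*1 = 1
  cat(2)*cat(0) = 2*1 = 2
= 2 + 1 + 2
= 5


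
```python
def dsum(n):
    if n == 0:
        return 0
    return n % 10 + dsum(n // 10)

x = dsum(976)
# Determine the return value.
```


dsum(976)
= 6 + dsum(97)
= 6 + 7 + dsum(9)
= 6 + 7 + 9 + dsum(0)
= 6 + 7 + 9 + 0
= 22


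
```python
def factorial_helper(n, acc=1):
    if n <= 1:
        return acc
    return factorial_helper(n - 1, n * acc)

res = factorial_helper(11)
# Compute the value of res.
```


factorial_helper(11, 1)
= factorial_helper(10, 11 * 1) = factorial_helper(10, 11)
= factorial_helper(9, 10 * 11) = factorial_helper(9, 110)
= factorial_helper(8, 9 * 110) = factorial_helper(8, 990)
= factorial_helper(7, 8 * 990) = factorial_helper(7, 7920)
= factorial_helper(6, 7 * 7920) = factorial_helper(6, 55440)
= factorial_helper(5, 6 * 55440) = factorial_helper(5, 332640)
= factorial_helper(4, 5 * 332640) = factorial_helper(4, 1663200)
= factorial_helper(3, 4 * 1663200) = factorial_helper(3, 6652800)
= factorial_helper(2, 3 * 6652800) = factorial_helper(2, 19958400)
= factorial_helper(1, 2 * 19958400) = factorial_helper(1, 39916800)
n <= 1, return acc = 39916800


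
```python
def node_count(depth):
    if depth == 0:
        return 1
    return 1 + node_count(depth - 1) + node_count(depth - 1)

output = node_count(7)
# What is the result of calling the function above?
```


node_count(7)
= 1 + node_count(6) + node_count(6)
= 1 + 2 * node_count(6)
node_count(k) = 2^(k+1) - 1
node_count(0) = 1
node_count(1) = 3
node_count(2) = 7
node_count(3) = 15
node_count(4) = 31
node_count(7) = 2^8 - 1 = 255


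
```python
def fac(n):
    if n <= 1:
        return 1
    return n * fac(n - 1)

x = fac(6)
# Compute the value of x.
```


fac(6)
= 6 * fac(5)
= 6 * 5 * fac(4)
= 6 * 5 * 4 * fac(3)
= 6 * 5 * 4 * 3 * fac(2)
= 6 * 5 * 4 * 3 * 2 * fac(1)
= 6 * 5 * 4 * 3 * 2 * 1
= 720
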